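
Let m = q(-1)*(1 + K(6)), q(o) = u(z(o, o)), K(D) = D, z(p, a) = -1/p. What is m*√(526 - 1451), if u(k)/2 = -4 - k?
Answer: -350*I*√37 ≈ -2129.0*I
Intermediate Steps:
u(k) = -8 - 2*k (u(k) = 2*(-4 - k) = -8 - 2*k)
q(o) = -8 + 2/o (q(o) = -8 - (-2)/o = -8 + 2/o)
m = -70 (m = (-8 + 2/(-1))*(1 + 6) = (-8 + 2*(-1))*7 = (-8 - 2)*7 = -10*7 = -70)
m*√(526 - 1451) = -70*√(526 - 1451) = -350*I*√37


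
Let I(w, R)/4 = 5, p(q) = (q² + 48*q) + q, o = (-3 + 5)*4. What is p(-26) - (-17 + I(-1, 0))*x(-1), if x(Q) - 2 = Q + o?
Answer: -625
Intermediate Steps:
o = 8 (o = 2*4 = 8)
x(Q) = 10 + Q (x(Q) = 2 + (Q + 8) = 2 + (8 + Q) = 10 + Q)
p(q) = q² + 49*q
I(w, R) = 20 (I(w, R) = 4*5 = 20)
p(-26) - (-17 + I(-1, 0))*x(-1) = -26*(49 - 26) - (-17 + 20)*(10 - 1) = -26*23 - 3*9 = -598 - 1*27 = -598 - 27 = -625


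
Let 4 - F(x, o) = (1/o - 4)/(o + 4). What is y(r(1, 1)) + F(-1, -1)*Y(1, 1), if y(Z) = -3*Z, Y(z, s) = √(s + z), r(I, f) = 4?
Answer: -12 + 17*√2/3 ≈ -3.9861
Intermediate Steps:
F(x, o) = 4 - (-4 + 1/o)/(4 + o) (F(x, o) = 4 - (1/o - 4)/(o + 4) = 4 - (-4 + 1/o)/(4 + o))
y(r(1, 1)) + F(-1, -1)*Y(1, 1) = -3*4 + ((-1 + 4*(-1)² + 20*(-1))/((-1)*(4 - 1)))*√(1 + 1) = -12 + (-1*(-1 + 4*1 - 20)/3)*√2 = -12 + (-1*⅓*(-1 + 4 - 20))*√2 = -12 + (-1*⅓*(-17))*√2 = -12 + 17*√2/3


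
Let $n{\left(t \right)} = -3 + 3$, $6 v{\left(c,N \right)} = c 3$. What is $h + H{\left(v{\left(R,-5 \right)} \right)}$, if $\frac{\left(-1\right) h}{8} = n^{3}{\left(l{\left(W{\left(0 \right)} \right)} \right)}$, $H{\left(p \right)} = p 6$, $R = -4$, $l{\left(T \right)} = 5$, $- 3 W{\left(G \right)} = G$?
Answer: $-12$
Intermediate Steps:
$W{\left(G \right)} = - \frac{G}{3}$
$v{\left(c,N \right)} = \frac{c}{2}$ ($v{\left(c,N \right)} = \frac{c 3}{6} = \frac{3 c}{6} = \frac{c}{2}$)
$n{\left(t \right)} = 0$
$H{\left(p \right)} = 6 p$
$h = 0$ ($h = - 8 \cdot 0^{3} = \left(-8\right) 0 = 0$)
$h + H{\left(v{\left(R,-5 \right)} \right)} = 0 + 6 \cdot \frac{1}{2} \left(-4\right) = 0 + 6 \left(-2\right) = 0 - 12 = -12$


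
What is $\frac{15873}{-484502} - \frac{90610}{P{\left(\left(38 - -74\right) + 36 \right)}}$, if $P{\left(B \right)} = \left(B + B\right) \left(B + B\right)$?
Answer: $- \frac{11322863747}{10612531808} \approx -1.0669$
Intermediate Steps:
$P{\left(B \right)} = 4 B^{2}$ ($P{\left(B \right)} = 2 B 2 B = 4 B^{2}$)
$\frac{15873}{-484502} - \frac{90610}{P{\left(\left(38 - -74\right) + 36 \right)}} = \frac{15873}{-484502} - \frac{90610}{4 \left(\left(38 - -74\right) + 36\right)^{2}} = 15873 \left(- \frac{1}{484502}\right) - \frac{90610}{4 \left(\left(38 + 74\right) + 36\right)^{2}} = - \frac{15873}{484502} - \frac{90610}{4 \left(112 + 36\right)^{2}} = - \frac{15873}{484502} - \frac{90610}{4 \cdot 148^{2}} = - \frac{15873}{484502} - \frac{90610}{4 \cdot 21904} = - \frac{15873}{484502} - \frac{90610}{87616} = - \frac{15873}{484502} - \frac{45305}{43808} = - \frac{11322863747}{10612531808}$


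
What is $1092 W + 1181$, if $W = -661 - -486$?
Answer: $-189919$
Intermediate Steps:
$W = -175$ ($W = -661 + 486 = -175$)
$1092 W + 1181 = 1092 \left(-175\right) + 1181 = -191100 + 1181 = -189919$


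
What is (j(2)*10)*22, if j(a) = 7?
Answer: 1540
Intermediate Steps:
(j(2)*10)*22 = (7*10)*22 = 70*22 = 1540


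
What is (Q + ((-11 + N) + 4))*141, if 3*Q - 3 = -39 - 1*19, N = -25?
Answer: -7097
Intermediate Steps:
Q = -55/3 (Q = 1 + (-39 - 1*19)/3 = 1 + (-39 - 19)/3 = 1 + (⅓)*(-58) = 1 - 58/3 = -55/3 ≈ -18.333)
(Q + ((-11 + N) + 4))*141 = (-55/3 + ((-11 - 25) + 4))*141 = (-55/3 + (-36 + 4))*141 = (-55/3 - 32)*141 = -151/3*141 = -7097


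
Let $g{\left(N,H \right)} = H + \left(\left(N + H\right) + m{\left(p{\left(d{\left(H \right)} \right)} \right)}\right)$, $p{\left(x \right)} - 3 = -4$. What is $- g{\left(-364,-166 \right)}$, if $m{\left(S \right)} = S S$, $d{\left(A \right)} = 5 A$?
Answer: $695$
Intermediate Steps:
$p{\left(x \right)} = -1$ ($p{\left(x \right)} = 3 - 4 = -1$)
$m{\left(S \right)} = S^{2}$
$g{\left(N,H \right)} = 1 + N + 2 H$ ($g{\left(N,H \right)} = H + \left(\left(N + H\right) + \left(-1\right)^{2}\right) = H + \left(\left(H + N\right) + 1\right) = H + \left(1 + H + N\right) = 1 + N + 2 H$)
$- g{\left(-364,-166 \right)} = - (1 - 364 + 2 \left(-166\right)) = - (1 - 364 - 332) = \left(-1\right) \left(-695\right) = 695$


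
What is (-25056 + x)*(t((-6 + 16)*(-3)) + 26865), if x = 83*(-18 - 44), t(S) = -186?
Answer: -805759158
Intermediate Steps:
x = -5146 (x = 83*(-62) = -5146)
(-25056 + x)*(t((-6 + 16)*(-3)) + 26865) = (-25056 - 5146)*(-186 + 26865) = -30202*26679 = -805759158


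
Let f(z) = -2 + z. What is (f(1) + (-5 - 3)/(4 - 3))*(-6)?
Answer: 54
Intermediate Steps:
(f(1) + (-5 - 3)/(4 - 3))*(-6) = ((-2 + 1) + (-5 - 3)/(4 - 3))*(-6) = (-1 - 8/1)*(-6) = (-1 - 8*1)*(-6) = (-1 - 8)*(-6) = -9*(-6) = 54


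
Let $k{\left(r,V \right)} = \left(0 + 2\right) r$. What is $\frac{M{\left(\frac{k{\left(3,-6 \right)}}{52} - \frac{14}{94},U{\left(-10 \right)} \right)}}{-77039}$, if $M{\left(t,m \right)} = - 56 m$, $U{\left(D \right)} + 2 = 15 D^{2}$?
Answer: $\frac{83888}{77039} \approx 1.0889$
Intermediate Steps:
$k{\left(r,V \right)} = 2 r$
$U{\left(D \right)} = -2 + 15 D^{2}$
$\frac{M{\left(\frac{k{\left(3,-6 \right)}}{52} - \frac{14}{94},U{\left(-10 \right)} \right)}}{-77039} = \frac{\left(-56\right) \left(-2 + 15 \left(-10\right)^{2}\right)}{-77039} = - 56 \left(-2 + 15 \cdot 100\right) \left(- \frac{1}{77039}\right) = - 56 \left(-2 + 1500\right) \left(- \frac{1}{77039}\right) = \left(-56\right) 1498 \left(- \frac{1}{77039}\right) = \left(-83888\right) \left(- \frac{1}{77039}\right) = \frac{83888}{77039}$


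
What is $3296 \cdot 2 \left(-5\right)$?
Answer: $-32960$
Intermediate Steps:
$3296 \cdot 2 \left(-5\right) = 3296 \left(-10\right) = -32960$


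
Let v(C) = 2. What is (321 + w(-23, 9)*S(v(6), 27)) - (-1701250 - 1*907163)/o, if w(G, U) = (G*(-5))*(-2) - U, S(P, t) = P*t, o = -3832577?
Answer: -48235589958/3832577 ≈ -12586.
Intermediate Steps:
w(G, U) = -U + 10*G (w(G, U) = -5*G*(-2) - U = 10*G - U = -U + 10*G)
(321 + w(-23, 9)*S(v(6), 27)) - (-1701250 - 1*907163)/o = (321 + (-1*9 + 10*(-23))*(2*27)) - (-1701250 - 1*907163)/(-3832577) = (321 + (-9 - 230)*54) - (-1701250 - 907163)*(-1)/3832577 = (321 - 239*54) - (-2608413)*(-1)/3832577 = (321 - 12906) - 1*2608413/3832577 = -12585 - 2608413/3832577 = -48235589958/3832577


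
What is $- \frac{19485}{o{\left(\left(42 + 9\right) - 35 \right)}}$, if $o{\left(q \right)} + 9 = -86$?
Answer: $\frac{3897}{19} \approx 205.11$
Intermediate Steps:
$o{\left(q \right)} = -95$ ($o{\left(q \right)} = -9 - 86 = -95$)
$- \frac{19485}{o{\left(\left(42 + 9\right) - 35 \right)}} = - \frac{19485}{-95} = \left(-19485\right) \left(- \frac{1}{95}\right) = \frac{3897}{19}$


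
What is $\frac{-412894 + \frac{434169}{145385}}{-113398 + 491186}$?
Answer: $- \frac{60028160021}{54924708380} \approx -1.0929$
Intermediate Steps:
$\frac{-412894 + \frac{434169}{145385}}{-113398 + 491186} = \frac{-412894 + 434169 \cdot \frac{1}{145385}}{377788} = \left(-412894 + \frac{434169}{145385}\right) \frac{1}{377788} = \left(- \frac{60028160021}{145385}\right) \frac{1}{377788} = - \frac{60028160021}{54924708380}$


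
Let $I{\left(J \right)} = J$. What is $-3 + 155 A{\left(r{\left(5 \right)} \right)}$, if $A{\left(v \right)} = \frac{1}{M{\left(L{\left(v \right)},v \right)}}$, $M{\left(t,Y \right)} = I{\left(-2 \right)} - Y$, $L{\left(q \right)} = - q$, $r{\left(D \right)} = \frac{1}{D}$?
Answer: $- \frac{808}{11} \approx -73.455$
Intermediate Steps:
$M{\left(t,Y \right)} = -2 - Y$
$A{\left(v \right)} = \frac{1}{-2 - v}$
$-3 + 155 A{\left(r{\left(5 \right)} \right)} = -3 + 155 \left(- \frac{1}{2 + \frac{1}{5}}\right) = -3 + 155 \left(- \frac{1}{\frac{11}{5}}\right) = -3 + 155 \left(\left(-1\right) \frac{5}{11}\right) = -3 + 155 \left(- \frac{5}{11}\right) = -3 - \frac{775}{11} = - \frac{808}{11}$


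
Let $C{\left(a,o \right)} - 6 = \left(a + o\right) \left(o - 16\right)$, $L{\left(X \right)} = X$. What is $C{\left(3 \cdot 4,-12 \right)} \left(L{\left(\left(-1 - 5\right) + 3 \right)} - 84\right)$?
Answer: $-522$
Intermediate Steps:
$C{\left(a,o \right)} = 6 + \left(-16 + o\right) \left(a + o\right)$ ($C{\left(a,o \right)} = 6 + \left(a + o\right) \left(o - 16\right) = 6 + \left(a + o\right) \left(-16 + o\right) = 6 + \left(-16 + o\right) \left(a + o\right)$)
$C{\left(3 \cdot 4,-12 \right)} \left(L{\left(\left(-1 - 5\right) + 3 \right)} - 84\right) = \left(6 + \left(-12\right)^{2} - 16 \cdot 3 \cdot 4 - -192 + 3 \cdot 4 \left(-12\right)\right) \left(\left(\left(-1 - 5\right) + 3\right) - 84\right) = \left(6 + 144 - 192 + 192 + 12 \left(-12\right)\right) \left(\left(-6 + 3\right) - 84\right) = \left(6 + 144 - 192 + 192 - 144\right) \left(-3 - 84\right) = 6 \left(-87\right) = -522$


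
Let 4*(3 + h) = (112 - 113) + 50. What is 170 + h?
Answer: 717/4 ≈ 179.25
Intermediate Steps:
h = 37/4 (h = -3 + ((112 - 113) + 50)/4 = -3 + (-1 + 50)/4 = -3 + (¼)*49 = -3 + 49/4 = 37/4 ≈ 9.2500)
170 + h = 170 + 37/4 = 717/4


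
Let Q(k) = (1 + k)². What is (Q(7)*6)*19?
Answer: 7296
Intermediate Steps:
(Q(7)*6)*19 = ((1 + 7)²*6)*19 = (8²*6)*19 = (64*6)*19 = 384*19 = 7296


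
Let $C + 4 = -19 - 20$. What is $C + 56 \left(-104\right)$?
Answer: $-5867$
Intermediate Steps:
$C = -43$ ($C = -4 - 39 = -43$)
$C + 56 \left(-104\right) = -43 + 56 \left(-104\right) = -43 - 5824 = -5867$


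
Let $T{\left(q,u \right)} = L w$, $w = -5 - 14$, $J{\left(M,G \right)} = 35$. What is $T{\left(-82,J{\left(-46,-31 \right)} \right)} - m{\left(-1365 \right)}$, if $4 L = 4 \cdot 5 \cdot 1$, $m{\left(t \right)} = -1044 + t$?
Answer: $2314$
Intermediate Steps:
$w = -19$
$L = 5$ ($L = \frac{4 \cdot 5 \cdot 1}{4} = \frac{20 \cdot 1}{4} = \frac{1}{4} \cdot 20 = 5$)
$T{\left(q,u \right)} = -95$ ($T{\left(q,u \right)} = 5 \left(-19\right) = -95$)
$T{\left(-82,J{\left(-46,-31 \right)} \right)} - m{\left(-1365 \right)} = -95 - \left(-1044 - 1365\right) = -95 - -2409 = -95 + 2409 = 2314$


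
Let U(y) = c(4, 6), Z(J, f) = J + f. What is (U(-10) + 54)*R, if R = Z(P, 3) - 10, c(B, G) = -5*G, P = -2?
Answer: -216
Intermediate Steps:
U(y) = -30 (U(y) = -5*6 = -30)
R = -9 (R = (-2 + 3) - 10 = 1 - 10 = -9)
(U(-10) + 54)*R = (-30 + 54)*(-9) = 24*(-9) = -216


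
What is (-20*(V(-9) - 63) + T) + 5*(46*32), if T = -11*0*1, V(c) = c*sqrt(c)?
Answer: 8620 + 540*I ≈ 8620.0 + 540.0*I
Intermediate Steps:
V(c) = c**(3/2)
T = 0 (T = 0*1 = 0)
(-20*(V(-9) - 63) + T) + 5*(46*32) = (-20*((-9)**(3/2) - 63) + 0) + 5*(46*32) = (-20*(-27*I - 63) + 0) + 5*1472 = (-20*(-63 - 27*I) + 0) + 7360 = ((1260 + 540*I) + 0) + 7360 = (1260 + 540*I) + 7360 = 8620 + 540*I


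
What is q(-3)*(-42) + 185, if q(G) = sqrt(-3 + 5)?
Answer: 185 - 42*sqrt(2) ≈ 125.60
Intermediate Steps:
q(G) = sqrt(2)
q(-3)*(-42) + 185 = sqrt(2)*(-42) + 185 = -42*sqrt(2) + 185 = 185 - 42*sqrt(2)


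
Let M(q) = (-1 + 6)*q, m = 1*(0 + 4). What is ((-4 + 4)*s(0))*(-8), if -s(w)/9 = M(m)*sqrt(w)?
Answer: 0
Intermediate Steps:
m = 4 (m = 1*4 = 4)
M(q) = 5*q
s(w) = -180*sqrt(w) (s(w) = -9*5*4*sqrt(w) = -180*sqrt(w))
((-4 + 4)*s(0))*(-8) = ((-4 + 4)*(-180*sqrt(0)))*(-8) = (0*(-180*0))*(-8) = (0*0)*(-8) = 0*(-8) = 0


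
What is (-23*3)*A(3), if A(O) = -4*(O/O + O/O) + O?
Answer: 345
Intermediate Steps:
A(O) = -8 + O (A(O) = -4*(1 + 1) + O = -4*2 + O = -8 + O)
(-23*3)*A(3) = (-23*3)*(-8 + 3) = -69*(-5) = 345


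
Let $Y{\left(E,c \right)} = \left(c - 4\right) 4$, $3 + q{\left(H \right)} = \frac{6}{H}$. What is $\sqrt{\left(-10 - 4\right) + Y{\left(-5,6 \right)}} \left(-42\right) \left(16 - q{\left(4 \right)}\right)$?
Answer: $- 735 i \sqrt{6} \approx - 1800.4 i$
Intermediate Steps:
$q{\left(H \right)} = -3 + \frac{6}{H}$
$Y{\left(E,c \right)} = -16 + 4 c$ ($Y{\left(E,c \right)} = \left(-4 + c\right) 4 = -16 + 4 c$)
$\sqrt{\left(-10 - 4\right) + Y{\left(-5,6 \right)}} \left(-42\right) \left(16 - q{\left(4 \right)}\right) = \sqrt{\left(-10 - 4\right) + \left(-16 + 4 \cdot 6\right)} \left(-42\right) \left(16 - \left(-3 + \frac{6}{4}\right)\right) = \sqrt{-14 + \left(-16 + 24\right)} \left(-42\right) \left(16 - \left(-3 + 6 \cdot \frac{1}{4}\right)\right) = \sqrt{-14 + 8} \left(-42\right) \left(16 - \left(-3 + \frac{3}{2}\right)\right) = \sqrt{-6} \left(-42\right) \left(16 - - \frac{3}{2}\right) = i \sqrt{6} \left(-42\right) \left(16 + \frac{3}{2}\right) = - 42 i \sqrt{6} \cdot \frac{35}{2} = - 735 i \sqrt{6}$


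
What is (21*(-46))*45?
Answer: -43470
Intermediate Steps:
(21*(-46))*45 = -966*45 = -43470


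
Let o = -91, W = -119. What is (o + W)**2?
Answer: 44100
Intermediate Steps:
(o + W)**2 = (-91 - 119)**2 = (-210)**2 = 44100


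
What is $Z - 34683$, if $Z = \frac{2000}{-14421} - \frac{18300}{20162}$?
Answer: $- \frac{5042300791133}{145378101} \approx -34684.0$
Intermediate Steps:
$Z = - \frac{152114150}{145378101}$ ($Z = 2000 \left(- \frac{1}{14421}\right) - \frac{9150}{10081} = - \frac{2000}{14421} - \frac{9150}{10081} = - \frac{152114150}{145378101} \approx -1.0463$)
$Z - 34683 = - \frac{152114150}{145378101} - 34683 = - \frac{5042300791133}{145378101}$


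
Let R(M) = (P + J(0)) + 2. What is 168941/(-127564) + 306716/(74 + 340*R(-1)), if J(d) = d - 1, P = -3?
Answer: -19614149035/38651892 ≈ -507.46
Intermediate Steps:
J(d) = -1 + d
R(M) = -2 (R(M) = (-3 + (-1 + 0)) + 2 = (-3 - 1) + 2 = -4 + 2 = -2)
168941/(-127564) + 306716/(74 + 340*R(-1)) = 168941/(-127564) + 306716/(74 + 340*(-2)) = 168941*(-1/127564) + 306716/(74 - 680) = -168941/127564 + 306716/(-606) = -168941/127564 + 306716*(-1/606) = -168941/127564 - 153358/303 = -19614149035/38651892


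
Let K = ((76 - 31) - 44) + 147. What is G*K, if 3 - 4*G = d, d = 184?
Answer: -6697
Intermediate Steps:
G = -181/4 (G = 3/4 - 1/4*184 = 3/4 - 46 = -181/4 ≈ -45.250)
K = 148 (K = (45 - 44) + 147 = 1 + 147 = 148)
G*K = -181/4*148 = -6697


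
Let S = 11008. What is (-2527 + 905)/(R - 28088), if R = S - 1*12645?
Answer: 1622/29725 ≈ 0.054567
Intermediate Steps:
R = -1637 (R = 11008 - 1*12645 = 11008 - 12645 = -1637)
(-2527 + 905)/(R - 28088) = (-2527 + 905)/(-1637 - 28088) = -1622/(-29725) = -1622*(-1/29725) = 1622/29725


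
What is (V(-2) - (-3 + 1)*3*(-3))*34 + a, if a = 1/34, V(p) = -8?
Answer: -30055/34 ≈ -883.97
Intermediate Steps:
a = 1/34 ≈ 0.029412
(V(-2) - (-3 + 1)*3*(-3))*34 + a = (-8 - (-3 + 1)*3*(-3))*34 + 1/34 = (-8 - (-2*3)*(-3))*34 + 1/34 = (-8 - (-6)*(-3))*34 + 1/34 = (-8 - 1*18)*34 + 1/34 = (-8 - 18)*34 + 1/34 = -26*34 + 1/34 = -884 + 1/34 = -30055/34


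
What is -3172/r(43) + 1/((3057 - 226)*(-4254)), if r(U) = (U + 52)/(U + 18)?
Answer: -6454954223/3169230 ≈ -2036.8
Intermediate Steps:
r(U) = (52 + U)/(18 + U)
-3172/r(43) + 1/((3057 - 226)*(-4254)) = -3172*(18 + 43)/(52 + 43) + 1/((3057 - 226)*(-4254)) = -3172/(95/61) - 1/4254/2831 = -3172/((1/61)*95) + (1/2831)*(-1/4254) = -3172/95/61 - 1/12043074 = -3172*61/95 - 1/12043074 = -193492/95 - 1/12043074 = -6454954223/3169230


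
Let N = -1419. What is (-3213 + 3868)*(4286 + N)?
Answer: 1877885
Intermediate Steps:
(-3213 + 3868)*(4286 + N) = (-3213 + 3868)*(4286 - 1419) = 655*2867 = 1877885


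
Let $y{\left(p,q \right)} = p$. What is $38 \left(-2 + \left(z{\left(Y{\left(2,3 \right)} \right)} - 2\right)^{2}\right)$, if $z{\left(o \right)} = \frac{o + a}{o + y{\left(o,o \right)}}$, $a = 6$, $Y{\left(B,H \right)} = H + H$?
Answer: $-38$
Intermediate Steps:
$Y{\left(B,H \right)} = 2 H$
$z{\left(o \right)} = \frac{6 + o}{2 o}$ ($z{\left(o \right)} = \frac{o + 6}{o + o} = \frac{6 + o}{2 o}$)
$38 \left(-2 + \left(z{\left(Y{\left(2,3 \right)} \right)} - 2\right)^{2}\right) = 38 \left(-2 + \left(\frac{6 + 2 \cdot 3}{2 \cdot 2 \cdot 3} - 2\right)^{2}\right) = 38 \left(-2 + \left(\frac{6 + 6}{2 \cdot 6} - 2\right)^{2}\right) = 38 \left(-2 + \left(\frac{1}{2} \cdot \frac{1}{6} \cdot 12 - 2\right)^{2}\right) = 38 \left(-2 + \left(1 - 2\right)^{2}\right) = 38 \left(-2 + \left(-1\right)^{2}\right) = 38 \left(-2 + 1\right) = 38 \left(-1\right) = -38$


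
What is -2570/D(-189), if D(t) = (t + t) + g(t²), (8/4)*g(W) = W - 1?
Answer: -1285/8741 ≈ -0.14701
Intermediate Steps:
g(W) = -½ + W/2 (g(W) = (W - 1)/2 = (-1 + W)/2 = -½ + W/2)
D(t) = -½ + t²/2 + 2*t (D(t) = (t + t) + (-½ + t²/2) = 2*t + (-½ + t²/2) = -½ + t²/2 + 2*t)
-2570/D(-189) = -2570/(-½ + (½)*(-189)² + 2*(-189)) = -2570/(-½ + (½)*35721 - 378) = -2570/(-½ + 35721/2 - 378) = -2570/17482 = -2570*1/17482 = -1285/8741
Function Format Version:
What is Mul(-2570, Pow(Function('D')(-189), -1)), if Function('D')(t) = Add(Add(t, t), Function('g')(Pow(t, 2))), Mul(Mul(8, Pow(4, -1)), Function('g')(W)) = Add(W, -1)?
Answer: Rational(-1285, 8741) ≈ -0.14701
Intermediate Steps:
Function('g')(W) = Add(Rational(-1, 2), Mul(Rational(1, 2), W)) (Function('g')(W) = Mul(Rational(1, 2), Add(W, -1)) = Mul(Rational(1, 2), Add(-1, W)) = Add(Rational(-1, 2), Mul(Rational(1, 2), W)))
Function('D')(t) = Add(Rational(-1, 2), Mul(Rational(1, 2), Pow(t, 2)), Mul(2, t)) (Function('D')(t) = Add(Add(t, t), Add(Rational(-1, 2), Mul(Rational(1, 2), Pow(t, 2)))) = Add(Mul(2, t), Add(Rational(-1, 2), Mul(Rational(1, 2), Pow(t, 2)))) = Add(Rational(-1, 2), Mul(Rational(1, 2), Pow(t, 2)), Mul(2, t)))
Mul(-2570, Pow(Function('D')(-189), -1)) = Mul(-2570, Pow(Add(Rational(-1, 2), Mul(Rational(1, 2), Pow(-189, 2)), Mul(2, -189)), -1)) = Mul(-2570, Pow(Add(Rational(-1, 2), Mul(Rational(1, 2), 35721), -378), -1)) = Mul(-2570, Pow(Add(Rational(-1, 2), Rational(35721, 2), -378), -1)) = Mul(-2570, Pow(17482, -1)) = Mul(-2570, Rational(1, 17482)) = Rational(-1285, 8741)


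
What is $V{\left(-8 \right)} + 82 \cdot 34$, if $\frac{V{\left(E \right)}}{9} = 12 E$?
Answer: $1924$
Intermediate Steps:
$V{\left(E \right)} = 108 E$ ($V{\left(E \right)} = 9 \cdot 12 E = 108 E$)
$V{\left(-8 \right)} + 82 \cdot 34 = 108 \left(-8\right) + 82 \cdot 34 = -864 + 2788 = 1924$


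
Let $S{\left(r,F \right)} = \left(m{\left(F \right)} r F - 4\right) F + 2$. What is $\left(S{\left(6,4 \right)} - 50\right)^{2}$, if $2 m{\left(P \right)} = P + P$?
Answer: $102400$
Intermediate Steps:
$m{\left(P \right)} = P$ ($m{\left(P \right)} = \frac{P + P}{2} = \frac{2 P}{2} = P$)
$S{\left(r,F \right)} = 2 + F \left(-4 + r F^{2}\right)$ ($S{\left(r,F \right)} = \left(F r F - 4\right) F + 2 = \left(r F^{2} - 4\right) F + 2 = \left(-4 + r F^{2}\right) F + 2 = F \left(-4 + r F^{2}\right) + 2 = 2 + F \left(-4 + r F^{2}\right)$)
$\left(S{\left(6,4 \right)} - 50\right)^{2} = \left(\left(2 - 16 + 6 \cdot 4^{3}\right) - 50\right)^{2} = \left(\left(2 - 16 + 6 \cdot 64\right) - 50\right)^{2} = \left(\left(2 - 16 + 384\right) - 50\right)^{2} = \left(370 - 50\right)^{2} = 320^{2} = 102400$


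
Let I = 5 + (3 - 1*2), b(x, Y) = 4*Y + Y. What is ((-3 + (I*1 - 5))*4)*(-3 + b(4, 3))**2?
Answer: -1152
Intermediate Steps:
b(x, Y) = 5*Y
I = 6 (I = 5 + (3 - 2) = 5 + 1 = 6)
((-3 + (I*1 - 5))*4)*(-3 + b(4, 3))**2 = ((-3 + (6*1 - 5))*4)*(-3 + 5*3)**2 = ((-3 + (6 - 5))*4)*(-3 + 15)**2 = ((-3 + 1)*4)*12**2 = -2*4*144 = -8*144 = -1152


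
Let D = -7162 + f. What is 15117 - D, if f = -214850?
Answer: 237129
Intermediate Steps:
D = -222012 (D = -7162 - 214850 = -222012)
15117 - D = 15117 - 1*(-222012) = 15117 + 222012 = 237129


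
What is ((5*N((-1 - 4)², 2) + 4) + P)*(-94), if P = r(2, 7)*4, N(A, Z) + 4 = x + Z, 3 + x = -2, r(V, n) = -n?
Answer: 5546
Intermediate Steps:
x = -5 (x = -3 - 2 = -5)
N(A, Z) = -9 + Z (N(A, Z) = -4 + (-5 + Z) = -9 + Z)
P = -28 (P = -1*7*4 = -7*4 = -28)
((5*N((-1 - 4)², 2) + 4) + P)*(-94) = ((5*(-9 + 2) + 4) - 28)*(-94) = ((5*(-7) + 4) - 28)*(-94) = ((-35 + 4) - 28)*(-94) = (-31 - 28)*(-94) = -59*(-94) = 5546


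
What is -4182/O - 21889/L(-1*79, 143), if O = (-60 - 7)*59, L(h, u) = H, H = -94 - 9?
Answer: 86957963/407159 ≈ 213.57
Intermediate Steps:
H = -103
L(h, u) = -103
O = -3953 (O = -67*59 = -3953)
-4182/O - 21889/L(-1*79, 143) = -4182/(-3953) - 21889/(-103) = -4182*(-1/3953) - 21889*(-1/103) = 4182/3953 + 21889/103 = 86957963/407159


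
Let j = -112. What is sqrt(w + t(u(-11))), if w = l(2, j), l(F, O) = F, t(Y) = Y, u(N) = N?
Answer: 3*I ≈ 3.0*I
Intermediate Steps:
w = 2
sqrt(w + t(u(-11))) = sqrt(2 - 11) = sqrt(-9) = 3*I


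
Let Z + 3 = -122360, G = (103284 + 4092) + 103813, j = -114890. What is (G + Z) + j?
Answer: -26064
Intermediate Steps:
G = 211189 (G = 107376 + 103813 = 211189)
Z = -122363 (Z = -3 - 122360 = -122363)
(G + Z) + j = (211189 - 122363) - 114890 = 88826 - 114890 = -26064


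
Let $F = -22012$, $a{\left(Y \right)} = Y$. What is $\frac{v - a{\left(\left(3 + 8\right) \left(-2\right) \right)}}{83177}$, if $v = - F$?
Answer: $\frac{22034}{83177} \approx 0.2649$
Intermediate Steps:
$v = 22012$ ($v = \left(-1\right) \left(-22012\right) = 22012$)
$\frac{v - a{\left(\left(3 + 8\right) \left(-2\right) \right)}}{83177} = \frac{22012 - \left(3 + 8\right) \left(-2\right)}{83177} = \left(22012 - 11 \left(-2\right)\right) \frac{1}{83177} = \left(22012 - -22\right) \frac{1}{83177} = \left(22012 + 22\right) \frac{1}{83177} = 22034 \cdot \frac{1}{83177} = \frac{22034}{83177}$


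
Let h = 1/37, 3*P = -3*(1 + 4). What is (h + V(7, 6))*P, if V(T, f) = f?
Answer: -1115/37 ≈ -30.135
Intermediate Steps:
P = -5 (P = (-3*(1 + 4))/3 = (-3*5)/3 = (⅓)*(-15) = -5)
h = 1/37 ≈ 0.027027
(h + V(7, 6))*P = (1/37 + 6)*(-5) = (223/37)*(-5) = -1115/37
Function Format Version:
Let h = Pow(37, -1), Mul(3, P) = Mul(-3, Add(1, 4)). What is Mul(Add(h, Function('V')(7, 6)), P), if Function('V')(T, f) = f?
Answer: Rational(-1115, 37) ≈ -30.135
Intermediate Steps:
P = -5 (P = Mul(Rational(1, 3), Mul(-3, Add(1, 4))) = Mul(Rational(1, 3), Mul(-3, 5)) = Mul(Rational(1, 3), -15) = -5)
h = Rational(1, 37) ≈ 0.027027
Mul(Add(h, Function('V')(7, 6)), P) = Mul(Add(Rational(1, 37), 6), -5) = Mul(Rational(223, 37), -5) = Rational(-1115, 37)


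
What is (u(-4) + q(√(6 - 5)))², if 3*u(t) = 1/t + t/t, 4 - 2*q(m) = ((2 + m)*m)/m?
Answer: 9/16 ≈ 0.56250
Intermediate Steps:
q(m) = 1 - m/2 (q(m) = 2 - (2 + m)*m/(2*m) = 2 - m*(2 + m)/(2*m) = 2 - (2 + m)/2 = 2 + (-1 - m/2) = 1 - m/2)
u(t) = ⅓ + 1/(3*t) (u(t) = (1/t + t/t)/3 = (1/t + 1)/3 = (1 + 1/t)/3 = ⅓ + 1/(3*t))
(u(-4) + q(√(6 - 5)))² = ((⅓)*(1 - 4)/(-4) + (1 - √(6 - 5)/2))² = ((⅓)*(-¼)*(-3) + (1 - √1/2))² = (¼ + (1 - ½*1))² = (¼ + (1 - ½))² = (¼ + ½)² = (¾)² = 9/16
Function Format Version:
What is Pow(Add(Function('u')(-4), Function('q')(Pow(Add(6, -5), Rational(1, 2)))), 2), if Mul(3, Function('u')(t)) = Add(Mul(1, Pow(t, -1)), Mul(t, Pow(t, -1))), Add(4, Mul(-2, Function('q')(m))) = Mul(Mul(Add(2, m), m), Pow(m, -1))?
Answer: Rational(9, 16) ≈ 0.56250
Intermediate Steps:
Function('q')(m) = Add(1, Mul(Rational(-1, 2), m)) (Function('q')(m) = Add(2, Mul(Rational(-1, 2), Mul(Mul(Add(2, m), m), Pow(m, -1)))) = Add(2, Mul(Rational(-1, 2), Mul(Mul(m, Add(2, m)), Pow(m, -1)))) = Add(2, Mul(Rational(-1, 2), Add(2, m))) = Add(2, Add(-1, Mul(Rational(-1, 2), m))) = Add(1, Mul(Rational(-1, 2), m)))
Function('u')(t) = Add(Rational(1, 3), Mul(Rational(1, 3), Pow(t, -1))) (Function('u')(t) = Mul(Rational(1, 3), Add(Mul(1, Pow(t, -1)), Mul(t, Pow(t, -1)))) = Mul(Rational(1, 3), Add(Pow(t, -1), 1)) = Mul(Rational(1, 3), Add(1, Pow(t, -1))) = Add(Rational(1, 3), Mul(Rational(1, 3), Pow(t, -1))))
Pow(Add(Function('u')(-4), Function('q')(Pow(Add(6, -5), Rational(1, 2)))), 2) = Pow(Add(Mul(Rational(1, 3), Pow(-4, -1), Add(1, -4)), Add(1, Mul(Rational(-1, 2), Pow(Add(6, -5), Rational(1, 2))))), 2) = Pow(Add(Mul(Rational(1, 3), Rational(-1, 4), -3), Add(1, Mul(Rational(-1, 2), Pow(1, Rational(1, 2))))), 2) = Pow(Add(Rational(1, 4), Add(1, Mul(Rational(-1, 2), 1))), 2) = Pow(Add(Rational(1, 4), Add(1, Rational(-1, 2))), 2) = Pow(Add(Rational(1, 4), Rational(1, 2)), 2) = Pow(Rational(3, 4), 2) = Rational(9, 16)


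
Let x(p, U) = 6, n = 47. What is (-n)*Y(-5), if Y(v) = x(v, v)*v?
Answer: 1410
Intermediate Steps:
Y(v) = 6*v
(-n)*Y(-5) = (-1*47)*(6*(-5)) = -47*(-30) = 1410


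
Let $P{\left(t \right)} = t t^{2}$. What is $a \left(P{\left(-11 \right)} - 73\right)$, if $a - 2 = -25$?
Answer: $32292$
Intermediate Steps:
$a = -23$ ($a = 2 - 25 = -23$)
$P{\left(t \right)} = t^{3}$
$a \left(P{\left(-11 \right)} - 73\right) = - 23 \left(\left(-11\right)^{3} - 73\right) = - 23 \left(-1331 - 73\right) = \left(-23\right) \left(-1404\right) = 32292$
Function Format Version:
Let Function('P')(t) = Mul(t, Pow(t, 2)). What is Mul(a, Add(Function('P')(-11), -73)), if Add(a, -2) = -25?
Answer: 32292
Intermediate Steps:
a = -23 (a = Add(2, -25) = -23)
Function('P')(t) = Pow(t, 3)
Mul(a, Add(Function('P')(-11), -73)) = Mul(-23, Add(Pow(-11, 3), -73)) = Mul(-23, Add(-1331, -73)) = Mul(-23, -1404) = 32292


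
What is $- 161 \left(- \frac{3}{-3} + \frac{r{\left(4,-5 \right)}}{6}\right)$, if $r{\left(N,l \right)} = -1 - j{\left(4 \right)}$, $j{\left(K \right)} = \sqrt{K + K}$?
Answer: $- \frac{805}{6} + \frac{161 \sqrt{2}}{3} \approx -58.271$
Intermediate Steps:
$j{\left(K \right)} = \sqrt{2} \sqrt{K}$ ($j{\left(K \right)} = \sqrt{2 K} = \sqrt{2} \sqrt{K}$)
$r{\left(N,l \right)} = -1 - 2 \sqrt{2}$ ($r{\left(N,l \right)} = -1 - \sqrt{2} \sqrt{4} = -1 - \sqrt{2} \cdot 2 = -1 - 2 \sqrt{2}$)
$- 161 \left(- \frac{3}{-3} + \frac{r{\left(4,-5 \right)}}{6}\right) = - 161 \left(- \frac{3}{-3} + \frac{-1 - 2 \sqrt{2}}{6}\right) = - 161 \left(\left(-3\right) \left(- \frac{1}{3}\right) + \left(-1 - 2 \sqrt{2}\right) \frac{1}{6}\right) = - 161 \left(1 - \left(\frac{1}{6} + \frac{\sqrt{2}}{3}\right)\right) = - 161 \left(\frac{5}{6} - \frac{\sqrt{2}}{3}\right) = - \frac{805}{6} + \frac{161 \sqrt{2}}{3}$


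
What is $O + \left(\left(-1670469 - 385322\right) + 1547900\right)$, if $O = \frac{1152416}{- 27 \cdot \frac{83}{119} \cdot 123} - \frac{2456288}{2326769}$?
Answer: $- \frac{326059510807839857}{641357587467} \approx -5.0839 \cdot 10^{5}$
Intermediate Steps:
$O = - \frac{319764351637760}{641357587467}$ ($O = \frac{1152416}{- 27 \cdot 83 \cdot \frac{1}{119} \cdot 123} - \frac{2456288}{2326769} = \frac{1152416}{\left(-27\right) \frac{83}{119} \cdot 123} - \frac{2456288}{2326769} = \frac{1152416}{\left(- \frac{2241}{119}\right) 123} - \frac{2456288}{2326769} = \frac{1152416}{- \frac{275643}{119}} - \frac{2456288}{2326769} = 1152416 \left(- \frac{119}{275643}\right) - \frac{2456288}{2326769} = - \frac{137137504}{275643} - \frac{2456288}{2326769} = - \frac{319764351637760}{641357587467} \approx -498.57$)
$O + \left(\left(-1670469 - 385322\right) + 1547900\right) = - \frac{319764351637760}{641357587467} + \left(\left(-1670469 - 385322\right) + 1547900\right) = - \frac{319764351637760}{641357587467} + \left(-2055791 + 1547900\right) = - \frac{319764351637760}{641357587467} - 507891 = - \frac{326059510807839857}{641357587467}$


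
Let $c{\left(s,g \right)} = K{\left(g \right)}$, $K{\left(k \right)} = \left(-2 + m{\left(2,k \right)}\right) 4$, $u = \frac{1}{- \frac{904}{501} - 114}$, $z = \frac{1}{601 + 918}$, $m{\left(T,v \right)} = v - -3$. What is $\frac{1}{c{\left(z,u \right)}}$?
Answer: $\frac{29009}{115034} \approx 0.25218$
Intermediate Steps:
$m{\left(T,v \right)} = 3 + v$ ($m{\left(T,v \right)} = v + 3 = 3 + v$)
$z = \frac{1}{1519} \approx 0.00065833$
$u = - \frac{501}{58018}$ ($u = \frac{1}{\left(-904\right) \frac{1}{501} - 114} = \frac{1}{- \frac{904}{501} - 114} = \frac{1}{- \frac{58018}{501}} = - \frac{501}{58018} \approx -0.0086353$)
$K{\left(k \right)} = 4 + 4 k$ ($K{\left(k \right)} = \left(-2 + \left(3 + k\right)\right) 4 = \left(1 + k\right) 4 = 4 + 4 k$)
$c{\left(s,g \right)} = 4 + 4 g$
$\frac{1}{c{\left(z,u \right)}} = \frac{1}{4 + 4 \left(- \frac{501}{58018}\right)} = \frac{1}{4 - \frac{1002}{29009}} = \frac{1}{\frac{115034}{29009}} = \frac{29009}{115034}$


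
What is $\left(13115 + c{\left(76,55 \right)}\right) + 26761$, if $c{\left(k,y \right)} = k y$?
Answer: $44056$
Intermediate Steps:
$\left(13115 + c{\left(76,55 \right)}\right) + 26761 = \left(13115 + 76 \cdot 55\right) + 26761 = \left(13115 + 4180\right) + 26761 = 17295 + 26761 = 44056$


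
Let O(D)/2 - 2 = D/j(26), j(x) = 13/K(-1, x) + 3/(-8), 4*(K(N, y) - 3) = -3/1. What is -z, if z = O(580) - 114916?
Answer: 44617248/389 ≈ 1.1470e+5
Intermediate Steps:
K(N, y) = 9/4 (K(N, y) = 3 + (-3/1)/4 = 3 + (-3*1)/4 = 3 + (¼)*(-3) = 3 - ¾ = 9/4)
j(x) = 389/72 (j(x) = 13/(9/4) + 3/(-8) = 13*(4/9) + 3*(-⅛) = 52/9 - 3/8 = 389/72)
O(D) = 4 + 144*D/389 (O(D) = 4 + 2*(D/(389/72)) = 4 + 2*(D*(72/389)) = 4 + 2*(72*D/389) = 4 + 144*D/389)
z = -44617248/389 (z = (4 + (144/389)*580) - 114916 = (4 + 83520/389) - 114916 = 85076/389 - 114916 = -44617248/389 ≈ -1.1470e+5)
-z = -1*(-44617248/389) = 44617248/389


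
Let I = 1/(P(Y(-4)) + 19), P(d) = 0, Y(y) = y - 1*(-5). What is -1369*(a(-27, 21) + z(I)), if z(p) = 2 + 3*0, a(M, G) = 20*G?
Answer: -577718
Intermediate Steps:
Y(y) = 5 + y (Y(y) = y + 5 = 5 + y)
I = 1/19 (I = 1/(0 + 19) = 1/19 ≈ 0.052632)
z(p) = 2 (z(p) = 2 + 0 = 2)
-1369*(a(-27, 21) + z(I)) = -1369*(20*21 + 2) = -1369*(420 + 2) = -1369*422 = -577718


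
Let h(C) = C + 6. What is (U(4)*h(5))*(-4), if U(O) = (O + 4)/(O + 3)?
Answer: -352/7 ≈ -50.286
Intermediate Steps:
h(C) = 6 + C
U(O) = (4 + O)/(3 + O)
(U(4)*h(5))*(-4) = (((4 + 4)/(3 + 4))*(6 + 5))*(-4) = ((8/7)*11)*(-4) = (88/7)*(-4) = -352/7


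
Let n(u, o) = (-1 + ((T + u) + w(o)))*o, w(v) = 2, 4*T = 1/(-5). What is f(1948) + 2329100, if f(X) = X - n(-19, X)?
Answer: 11831047/5 ≈ 2.3662e+6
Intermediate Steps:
T = -1/20 (T = (¼)/(-5) = (¼)*(-⅕) = -1/20 ≈ -0.050000)
n(u, o) = o*(19/20 + u) (n(u, o) = (-1 + ((-1/20 + u) + 2))*o = (-1 + (39/20 + u))*o = (19/20 + u)*o = o*(19/20 + u))
f(X) = 381*X/20 (f(X) = X - X*(19 + 20*(-19))/20 = X - X*(19 - 380)/20 = X - X*(-361)/20 = X - (-361)*X/20 = X + 361*X/20 = 381*X/20)
f(1948) + 2329100 = (381/20)*1948 + 2329100 = 185547/5 + 2329100 = 11831047/5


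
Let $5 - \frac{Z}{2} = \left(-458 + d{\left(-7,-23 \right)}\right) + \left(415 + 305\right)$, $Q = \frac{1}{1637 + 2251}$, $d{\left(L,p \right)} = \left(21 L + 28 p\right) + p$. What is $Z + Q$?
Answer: $\frac{4331233}{3888} \approx 1114.0$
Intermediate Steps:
$d{\left(L,p \right)} = 21 L + 29 p$
$Q = \frac{1}{3888} \approx 0.0002572$
$Z = 1114$ ($Z = 10 - 2 \left(\left(-458 + \left(21 \left(-7\right) + 29 \left(-23\right)\right)\right) + \left(415 + 305\right)\right) = 10 - 2 \left(\left(-458 - 814\right) + 720\right) = 10 - 2 \left(-1272 + 720\right) = 10 - -1104 = 10 + 1104 = 1114$)
$Z + Q = 1114 + \frac{1}{3888} = \frac{4331233}{3888}$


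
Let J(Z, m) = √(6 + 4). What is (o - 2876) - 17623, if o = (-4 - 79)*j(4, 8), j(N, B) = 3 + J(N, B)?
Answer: -20748 - 83*√10 ≈ -21010.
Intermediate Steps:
J(Z, m) = √10
j(N, B) = 3 + √10
o = -249 - 83*√10 (o = (-4 - 79)*(3 + √10) = -83*(3 + √10) = -249 - 83*√10 ≈ -511.47)
(o - 2876) - 17623 = ((-249 - 83*√10) - 2876) - 17623 = (-3125 - 83*√10) - 17623 = -20748 - 83*√10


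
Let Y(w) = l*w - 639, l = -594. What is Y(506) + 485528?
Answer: 184325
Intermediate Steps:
Y(w) = -639 - 594*w (Y(w) = -594*w - 639 = -639 - 594*w)
Y(506) + 485528 = (-639 - 594*506) + 485528 = (-639 - 300564) + 485528 = -301203 + 485528 = 184325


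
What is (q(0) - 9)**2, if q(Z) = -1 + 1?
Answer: 81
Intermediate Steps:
q(Z) = 0
(q(0) - 9)**2 = (0 - 9)**2 = (-9)**2 = 81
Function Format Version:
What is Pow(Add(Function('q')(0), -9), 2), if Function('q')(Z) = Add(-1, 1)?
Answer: 81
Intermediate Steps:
Function('q')(Z) = 0
Pow(Add(Function('q')(0), -9), 2) = Pow(Add(0, -9), 2) = Pow(-9, 2) = 81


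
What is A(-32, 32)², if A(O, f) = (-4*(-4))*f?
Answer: 262144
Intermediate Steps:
A(O, f) = 16*f
A(-32, 32)² = (16*32)² = 512² = 262144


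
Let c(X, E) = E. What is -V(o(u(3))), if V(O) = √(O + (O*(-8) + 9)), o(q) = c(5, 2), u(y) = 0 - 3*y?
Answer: -I*√5 ≈ -2.2361*I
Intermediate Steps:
u(y) = -3*y
o(q) = 2
V(O) = √(9 - 7*O) (V(O) = √(O + (-8*O + 9)) = √(O + (9 - 8*O)) = √(9 - 7*O))
-V(o(u(3))) = -√(9 - 7*2) = -√(9 - 14) = -√(-5) = -I*√5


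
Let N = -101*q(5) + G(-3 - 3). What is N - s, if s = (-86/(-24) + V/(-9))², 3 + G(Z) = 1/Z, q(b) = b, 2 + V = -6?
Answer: -684505/1296 ≈ -528.17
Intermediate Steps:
V = -8 (V = -2 - 6 = -8)
G(Z) = -3 + 1/Z
s = 25921/1296 (s = (-86/(-24) - 8/(-9))² = (-86*(-1/24) - 8*(-⅑))² = (43/12 + 8/9)² = (161/36)² = 25921/1296 ≈ 20.001)
N = -3049/6 (N = -101*5 + (-3 + 1/(-3 - 3)) = -505 + (-3 + 1/(-6)) = -505 + (-3 - ⅙) = -505 - 19/6 = -3049/6 ≈ -508.17)
N - s = -3049/6 - 1*25921/1296 = -3049/6 - 25921/1296 = -684505/1296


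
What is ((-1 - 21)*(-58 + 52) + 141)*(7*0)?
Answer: 0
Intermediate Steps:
((-1 - 21)*(-58 + 52) + 141)*(7*0) = (-22*(-6) + 141)*0 = (132 + 141)*0 = 273*0 = 0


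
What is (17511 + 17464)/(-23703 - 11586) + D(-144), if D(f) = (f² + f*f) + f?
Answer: 1458388817/35289 ≈ 41327.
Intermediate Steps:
D(f) = f + 2*f² (D(f) = (f² + f²) + f = 2*f² + f = f + 2*f²)
(17511 + 17464)/(-23703 - 11586) + D(-144) = (17511 + 17464)/(-23703 - 11586) - 144*(1 + 2*(-144)) = 34975/(-35289) - 144*(1 - 288) = 34975*(-1/35289) - 144*(-287) = -34975/35289 + 41328 = 1458388817/35289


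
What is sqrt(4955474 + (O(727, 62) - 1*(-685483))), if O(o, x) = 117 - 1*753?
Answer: sqrt(5640321) ≈ 2374.9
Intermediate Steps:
O(o, x) = -636 (O(o, x) = 117 - 753 = -636)
sqrt(4955474 + (O(727, 62) - 1*(-685483))) = sqrt(4955474 + (-636 - 1*(-685483))) = sqrt(4955474 + (-636 + 685483)) = sqrt(4955474 + 684847) = sqrt(5640321)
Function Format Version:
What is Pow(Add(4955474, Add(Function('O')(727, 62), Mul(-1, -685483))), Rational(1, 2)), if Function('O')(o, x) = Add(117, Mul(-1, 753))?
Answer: Pow(5640321, Rational(1, 2)) ≈ 2374.9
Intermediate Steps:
Function('O')(o, x) = -636 (Function('O')(o, x) = Add(117, -753) = -636)
Pow(Add(4955474, Add(Function('O')(727, 62), Mul(-1, -685483))), Rational(1, 2)) = Pow(Add(4955474, Add(-636, Mul(-1, -685483))), Rational(1, 2)) = Pow(Add(4955474, Add(-636, 685483)), Rational(1, 2)) = Pow(Add(4955474, 684847), Rational(1, 2)) = Pow(5640321, Rational(1, 2))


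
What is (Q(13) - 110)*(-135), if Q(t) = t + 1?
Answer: 12960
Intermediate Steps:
Q(t) = 1 + t
(Q(13) - 110)*(-135) = ((1 + 13) - 110)*(-135) = (14 - 110)*(-135) = -96*(-135) = 12960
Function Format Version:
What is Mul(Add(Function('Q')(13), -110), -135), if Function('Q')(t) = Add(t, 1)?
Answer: 12960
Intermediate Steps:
Function('Q')(t) = Add(1, t)
Mul(Add(Function('Q')(13), -110), -135) = Mul(Add(Add(1, 13), -110), -135) = Mul(Add(14, -110), -135) = Mul(-96, -135) = 12960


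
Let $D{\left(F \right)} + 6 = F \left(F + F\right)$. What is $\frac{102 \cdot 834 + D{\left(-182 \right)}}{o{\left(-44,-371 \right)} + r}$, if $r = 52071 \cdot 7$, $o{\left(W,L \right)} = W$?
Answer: $\frac{151310}{364453} \approx 0.41517$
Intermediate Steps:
$r = 364497$
$D{\left(F \right)} = -6 + 2 F^{2}$ ($D{\left(F \right)} = -6 + F \left(F + F\right) = -6 + F 2 F = -6 + 2 F^{2}$)
$\frac{102 \cdot 834 + D{\left(-182 \right)}}{o{\left(-44,-371 \right)} + r} = \frac{102 \cdot 834 - \left(6 - 2 \left(-182\right)^{2}\right)}{-44 + 364497} = \frac{85068 + \left(-6 + 2 \cdot 33124\right)}{364453} = \left(85068 + \left(-6 + 66248\right)\right) \frac{1}{364453} = \left(85068 + 66242\right) \frac{1}{364453} = 151310 \cdot \frac{1}{364453} = \frac{151310}{364453}$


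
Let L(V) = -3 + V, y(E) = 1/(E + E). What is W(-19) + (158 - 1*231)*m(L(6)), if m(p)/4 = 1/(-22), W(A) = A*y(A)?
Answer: 303/22 ≈ 13.773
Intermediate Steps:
y(E) = 1/(2*E)
W(A) = ½ (W(A) = A*(1/(2*A)) = ½)
m(p) = -2/11 (m(p) = 4/(-22) = 4*(-1/22) = -2/11)
W(-19) + (158 - 1*231)*m(L(6)) = ½ + (158 - 1*231)*(-2/11) = ½ + (158 - 231)*(-2/11) = ½ - 73*(-2/11) = ½ + 146/11 = 303/22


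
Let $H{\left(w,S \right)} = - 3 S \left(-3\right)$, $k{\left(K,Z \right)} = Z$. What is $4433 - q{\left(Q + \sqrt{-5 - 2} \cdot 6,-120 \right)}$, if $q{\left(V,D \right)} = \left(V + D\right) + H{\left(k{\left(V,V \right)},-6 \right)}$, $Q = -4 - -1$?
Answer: $4610 - 6 i \sqrt{7} \approx 4610.0 - 15.875 i$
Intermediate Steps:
$Q = -3$ ($Q = -4 + 1 = -3$)
$H{\left(w,S \right)} = 9 S$
$q{\left(V,D \right)} = -54 + D + V$ ($q{\left(V,D \right)} = \left(V + D\right) + 9 \left(-6\right) = \left(D + V\right) - 54 = -54 + D + V$)
$4433 - q{\left(Q + \sqrt{-5 - 2} \cdot 6,-120 \right)} = 4433 - \left(-54 - 120 - \left(3 - \sqrt{-5 - 2} \cdot 6\right)\right) = 4433 - \left(-54 - 120 - \left(3 - \sqrt{-7} \cdot 6\right)\right) = 4433 - \left(-54 - 120 - \left(3 - i \sqrt{7} \cdot 6\right)\right) = 4433 - \left(-54 - 120 - \left(3 - 6 i \sqrt{7}\right)\right) = 4433 - \left(-177 + 6 i \sqrt{7}\right) = 4433 + \left(177 - 6 i \sqrt{7}\right) = 4610 - 6 i \sqrt{7}$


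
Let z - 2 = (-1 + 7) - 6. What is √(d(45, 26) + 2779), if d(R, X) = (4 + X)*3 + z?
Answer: 3*√319 ≈ 53.582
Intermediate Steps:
z = 2 (z = 2 + ((-1 + 7) - 6) = 2 + (6 - 6) = 2 + 0 = 2)
d(R, X) = 14 + 3*X (d(R, X) = (4 + X)*3 + 2 = (12 + 3*X) + 2 = 14 + 3*X)
√(d(45, 26) + 2779) = √((14 + 3*26) + 2779) = √((14 + 78) + 2779) = √(92 + 2779) = √2871 = 3*√319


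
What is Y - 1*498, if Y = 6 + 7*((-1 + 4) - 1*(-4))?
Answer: -443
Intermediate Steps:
Y = 55 (Y = 6 + 7*(3 + 4) = 6 + 7*7 = 6 + 49 = 55)
Y - 1*498 = 55 - 1*498 = 55 - 498 = -443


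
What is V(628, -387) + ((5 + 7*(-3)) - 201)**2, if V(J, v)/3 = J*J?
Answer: 1230241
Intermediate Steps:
V(J, v) = 3*J**2 (V(J, v) = 3*(J*J) = 3*J**2)
V(628, -387) + ((5 + 7*(-3)) - 201)**2 = 3*628**2 + ((5 + 7*(-3)) - 201)**2 = 3*394384 + ((5 - 21) - 201)**2 = 1183152 + (-16 - 201)**2 = 1183152 + (-217)**2 = 1183152 + 47089 = 1230241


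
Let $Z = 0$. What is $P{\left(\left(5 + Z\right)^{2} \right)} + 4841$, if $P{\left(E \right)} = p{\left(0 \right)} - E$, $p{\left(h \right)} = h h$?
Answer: $4816$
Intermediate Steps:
$p{\left(h \right)} = h^{2}$
$P{\left(E \right)} = - E$ ($P{\left(E \right)} = 0^{2} - E = 0 - E = - E$)
$P{\left(\left(5 + Z\right)^{2} \right)} + 4841 = - \left(5 + 0\right)^{2} + 4841 = - 5^{2} + 4841 = \left(-1\right) 25 + 4841 = -25 + 4841 = 4816$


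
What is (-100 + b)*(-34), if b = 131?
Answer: -1054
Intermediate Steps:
(-100 + b)*(-34) = (-100 + 131)*(-34) = 31*(-34) = -1054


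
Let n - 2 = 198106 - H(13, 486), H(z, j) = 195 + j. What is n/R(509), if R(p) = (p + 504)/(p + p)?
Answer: 200980686/1013 ≈ 1.9840e+5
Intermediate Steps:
R(p) = (504 + p)/(2*p) (R(p) = (504 + p)/((2*p)) = (504 + p)*(1/(2*p)) = (504 + p)/(2*p))
n = 197427 (n = 2 + (198106 - (195 + 486)) = 2 + (198106 - 1*681) = 2 + (198106 - 681) = 2 + 197425 = 197427)
n/R(509) = 197427/(((½)*(504 + 509)/509)) = 197427/(((½)*(1/509)*1013)) = 197427/(1013/1018) = 197427*(1018/1013) = 200980686/1013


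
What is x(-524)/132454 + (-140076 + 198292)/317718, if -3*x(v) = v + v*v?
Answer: -280431698/553723947 ≈ -0.50645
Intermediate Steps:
x(v) = -v/3 - v**2/3 (x(v) = -(v + v*v)/3 = -(v + v**2)/3 = -v/3 - v**2/3)
x(-524)/132454 + (-140076 + 198292)/317718 = -1/3*(-524)*(1 - 524)/132454 + (-140076 + 198292)/317718 = -1/3*(-524)*(-523)*(1/132454) + 58216*(1/317718) = -274052/3*1/132454 + 1532/8361 = -137026/198681 + 1532/8361 = -280431698/553723947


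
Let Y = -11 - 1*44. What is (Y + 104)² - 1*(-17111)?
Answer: 19512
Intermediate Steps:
Y = -55 (Y = -11 - 44 = -55)
(Y + 104)² - 1*(-17111) = (-55 + 104)² - 1*(-17111) = 49² + 17111 = 2401 + 17111 = 19512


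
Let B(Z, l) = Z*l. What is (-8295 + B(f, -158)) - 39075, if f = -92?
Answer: -32834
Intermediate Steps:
(-8295 + B(f, -158)) - 39075 = (-8295 - 92*(-158)) - 39075 = (-8295 + 14536) - 39075 = 6241 - 39075 = -32834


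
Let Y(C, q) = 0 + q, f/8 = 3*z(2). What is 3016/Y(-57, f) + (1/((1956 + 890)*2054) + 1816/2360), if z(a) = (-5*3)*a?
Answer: -53070039539/15520291020 ≈ -3.4194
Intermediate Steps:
z(a) = -15*a
f = -720 (f = 8*(3*(-15*2)) = 8*(3*(-30)) = 8*(-90) = -720)
Y(C, q) = q
3016/Y(-57, f) + (1/((1956 + 890)*2054) + 1816/2360) = 3016/(-720) + (1/((1956 + 890)*2054) + 1816/2360) = 3016*(-1/720) + ((1/2054)/2846 + 1816*(1/2360)) = -377/90 + ((1/2846)*(1/2054) + 227/295) = -377/90 + (1/5845684 + 227/295) = -377/90 + 1326970563/1724476780 = -53070039539/15520291020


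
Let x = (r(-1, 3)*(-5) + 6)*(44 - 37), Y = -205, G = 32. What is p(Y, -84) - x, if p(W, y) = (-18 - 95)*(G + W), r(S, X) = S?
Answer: 19472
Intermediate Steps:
p(W, y) = -3616 - 113*W (p(W, y) = (-18 - 95)*(32 + W) = -113*(32 + W) = -3616 - 113*W)
x = 77 (x = (-1*(-5) + 6)*(44 - 37) = (5 + 6)*7 = 11*7 = 77)
p(Y, -84) - x = (-3616 - 113*(-205)) - 1*77 = (-3616 + 23165) - 77 = 19549 - 77 = 19472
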